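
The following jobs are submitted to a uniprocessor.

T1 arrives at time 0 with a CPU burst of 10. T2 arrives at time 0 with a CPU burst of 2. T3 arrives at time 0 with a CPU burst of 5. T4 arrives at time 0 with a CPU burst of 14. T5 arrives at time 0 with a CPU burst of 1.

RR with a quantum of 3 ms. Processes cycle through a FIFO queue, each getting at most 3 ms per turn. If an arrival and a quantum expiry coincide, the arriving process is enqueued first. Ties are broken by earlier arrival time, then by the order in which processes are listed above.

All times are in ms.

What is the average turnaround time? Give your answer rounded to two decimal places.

Gantt: | T1 0-3 | T2 3-5 | T3 5-8 | T4 8-11 | T5 11-12 | T1 12-15 | T3 15-17 | T4 17-20 | T1 20-23 | T4 23-26 | T1 26-27 | T4 27-32 |
Completion: T1=27  T2=5  T3=17  T4=32  T5=12
Turnaround (C−A): T1=27  T2=5  T3=17  T4=32  T5=12
Turnaround times: T1=27, T2=5, T3=17, T4=32, T5=12
Average turnaround = (27+5+17+32+12) / 5 = 93/5 = 18.60

18.60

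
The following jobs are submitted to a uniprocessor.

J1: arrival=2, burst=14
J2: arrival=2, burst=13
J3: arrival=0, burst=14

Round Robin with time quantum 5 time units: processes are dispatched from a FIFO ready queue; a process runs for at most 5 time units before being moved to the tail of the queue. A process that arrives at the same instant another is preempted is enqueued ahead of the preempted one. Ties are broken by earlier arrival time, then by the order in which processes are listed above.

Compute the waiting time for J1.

Timeline: | J3 0-5 | J1 5-10 | J2 10-15 | J3 15-20 | J1 20-25 | J2 25-30 | J3 30-34 | J1 34-38 | J2 38-41 |
Completion: J1=38  J2=41  J3=34
Turnaround (C−A): J1=36  J2=39  J3=34
Waiting(J1) = turnaround − burst = 36 − 14 = 22

22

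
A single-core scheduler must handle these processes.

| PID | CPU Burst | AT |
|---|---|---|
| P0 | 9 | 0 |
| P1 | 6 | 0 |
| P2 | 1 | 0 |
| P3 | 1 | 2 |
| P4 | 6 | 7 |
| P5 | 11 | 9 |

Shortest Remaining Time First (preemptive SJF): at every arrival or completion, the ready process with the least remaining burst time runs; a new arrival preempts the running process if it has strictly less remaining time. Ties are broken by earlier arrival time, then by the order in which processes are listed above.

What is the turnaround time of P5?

Gantt: | P2 0-1 | P1 1-2 | P3 2-3 | P1 3-8 | P4 8-14 | P0 14-23 | P5 23-34 |
Completion: P0=23  P1=8  P2=1  P3=3  P4=14  P5=34
Turnaround(P5) = completion − arrival = 34 − 9 = 25

25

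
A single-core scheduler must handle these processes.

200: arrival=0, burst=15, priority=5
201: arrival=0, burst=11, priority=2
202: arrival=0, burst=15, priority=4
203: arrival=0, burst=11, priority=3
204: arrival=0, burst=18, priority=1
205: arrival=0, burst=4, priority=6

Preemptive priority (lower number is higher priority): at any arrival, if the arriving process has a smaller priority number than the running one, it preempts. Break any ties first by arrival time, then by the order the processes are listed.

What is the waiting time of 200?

Gantt: | 204 0-18 | 201 18-29 | 203 29-40 | 202 40-55 | 200 55-70 | 205 70-74 |
Completion: 200=70  201=29  202=55  203=40  204=18  205=74
Waiting(200) = turnaround − burst = 70 − 15 = 55

55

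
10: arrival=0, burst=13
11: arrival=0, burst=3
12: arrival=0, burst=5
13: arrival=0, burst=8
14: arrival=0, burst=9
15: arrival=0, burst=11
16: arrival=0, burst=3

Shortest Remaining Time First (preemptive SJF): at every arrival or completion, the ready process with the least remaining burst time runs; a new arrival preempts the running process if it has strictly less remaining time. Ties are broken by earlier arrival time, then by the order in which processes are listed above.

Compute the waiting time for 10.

Schedule: | 11 0-3 | 16 3-6 | 12 6-11 | 13 11-19 | 14 19-28 | 15 28-39 | 10 39-52 |
Completion: 10=52  11=3  12=11  13=19  14=28  15=39  16=6
Waiting(10) = turnaround − burst = 52 − 13 = 39

39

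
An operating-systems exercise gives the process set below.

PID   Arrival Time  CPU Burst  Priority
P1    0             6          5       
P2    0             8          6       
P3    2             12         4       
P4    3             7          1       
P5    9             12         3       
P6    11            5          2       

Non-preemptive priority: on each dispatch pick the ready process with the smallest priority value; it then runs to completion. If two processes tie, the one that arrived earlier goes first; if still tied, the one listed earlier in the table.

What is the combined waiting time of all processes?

84

Timeline: | P1 0-6 | P4 6-13 | P6 13-18 | P5 18-30 | P3 30-42 | P2 42-50 |
Completion: P1=6  P2=50  P3=42  P4=13  P5=30  P6=18
Turnaround (C−A): P1=6  P2=50  P3=40  P4=10  P5=21  P6=7
Waiting = turnaround − burst: P1=0, P2=42, P3=28, P4=3, P5=9, P6=2
Total waiting = 0 + 42 + 28 + 3 + 9 + 2 = 84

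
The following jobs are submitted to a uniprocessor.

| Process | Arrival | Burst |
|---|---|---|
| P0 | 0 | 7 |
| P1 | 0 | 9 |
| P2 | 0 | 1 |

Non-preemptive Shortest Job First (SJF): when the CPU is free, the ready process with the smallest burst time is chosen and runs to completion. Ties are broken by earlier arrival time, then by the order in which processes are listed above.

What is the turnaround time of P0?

Gantt: | P2 0-1 | P0 1-8 | P1 8-17 |
Completion: P0=8  P1=17  P2=1
Turnaround (C−A): P0=8  P1=17  P2=1
Turnaround(P0) = completion − arrival = 8 − 0 = 8

8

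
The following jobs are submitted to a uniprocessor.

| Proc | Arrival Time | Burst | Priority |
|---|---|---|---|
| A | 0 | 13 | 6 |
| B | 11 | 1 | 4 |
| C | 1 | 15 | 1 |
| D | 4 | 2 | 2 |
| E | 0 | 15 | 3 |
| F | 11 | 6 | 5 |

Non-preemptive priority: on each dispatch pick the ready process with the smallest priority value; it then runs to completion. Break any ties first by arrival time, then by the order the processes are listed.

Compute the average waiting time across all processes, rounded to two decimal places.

Schedule: | E 0-15 | C 15-30 | D 30-32 | B 32-33 | F 33-39 | A 39-52 |
Completion: A=52  B=33  C=30  D=32  E=15  F=39
Waiting times: A=39, B=21, C=14, D=26, E=0, F=22
Average waiting = (39+21+14+26+0+22) / 6 = 122/6 = 20.33

20.33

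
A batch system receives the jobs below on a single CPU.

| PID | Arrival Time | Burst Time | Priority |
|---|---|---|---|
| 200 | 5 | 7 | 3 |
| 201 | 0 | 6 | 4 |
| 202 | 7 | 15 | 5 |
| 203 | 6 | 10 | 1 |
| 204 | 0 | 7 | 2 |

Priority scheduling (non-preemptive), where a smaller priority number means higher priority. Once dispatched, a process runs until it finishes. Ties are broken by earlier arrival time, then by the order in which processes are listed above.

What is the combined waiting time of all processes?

60

Schedule: | 204 0-7 | 203 7-17 | 200 17-24 | 201 24-30 | 202 30-45 |
Completion: 200=24  201=30  202=45  203=17  204=7
Turnaround (C−A): 200=19  201=30  202=38  203=11  204=7
Waiting = turnaround − burst: 200=12, 201=24, 202=23, 203=1, 204=0
Total waiting = 12 + 24 + 23 + 1 + 0 = 60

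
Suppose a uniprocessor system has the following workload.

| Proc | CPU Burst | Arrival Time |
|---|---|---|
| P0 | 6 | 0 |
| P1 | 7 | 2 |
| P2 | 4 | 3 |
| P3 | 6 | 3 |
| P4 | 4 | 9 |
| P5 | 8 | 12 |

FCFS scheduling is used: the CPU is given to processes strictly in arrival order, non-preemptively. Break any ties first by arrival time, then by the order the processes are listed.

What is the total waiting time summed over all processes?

57

Timeline: | P0 0-6 | P1 6-13 | P2 13-17 | P3 17-23 | P4 23-27 | P5 27-35 |
Completion: P0=6  P1=13  P2=17  P3=23  P4=27  P5=35
Turnaround (C−A): P0=6  P1=11  P2=14  P3=20  P4=18  P5=23
Waiting = turnaround − burst: P0=0, P1=4, P2=10, P3=14, P4=14, P5=15
Total waiting = 0 + 4 + 10 + 14 + 14 + 15 = 57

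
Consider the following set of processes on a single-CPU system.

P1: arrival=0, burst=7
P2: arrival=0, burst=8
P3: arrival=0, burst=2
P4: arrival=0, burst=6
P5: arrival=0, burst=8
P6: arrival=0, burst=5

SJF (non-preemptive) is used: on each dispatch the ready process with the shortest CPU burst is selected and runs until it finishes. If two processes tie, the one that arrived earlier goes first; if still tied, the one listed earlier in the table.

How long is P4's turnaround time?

Schedule: | P3 0-2 | P6 2-7 | P4 7-13 | P1 13-20 | P2 20-28 | P5 28-36 |
Completion: P1=20  P2=28  P3=2  P4=13  P5=36  P6=7
Turnaround(P4) = completion − arrival = 13 − 0 = 13

13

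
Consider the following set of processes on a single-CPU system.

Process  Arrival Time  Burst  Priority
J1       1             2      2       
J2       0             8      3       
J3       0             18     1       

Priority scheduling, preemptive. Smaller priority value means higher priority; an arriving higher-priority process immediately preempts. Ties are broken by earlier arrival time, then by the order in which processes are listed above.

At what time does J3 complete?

18

Timeline: | J3 0-18 | J1 18-20 | J2 20-28 |
Completion: J1=20  J2=28  J3=18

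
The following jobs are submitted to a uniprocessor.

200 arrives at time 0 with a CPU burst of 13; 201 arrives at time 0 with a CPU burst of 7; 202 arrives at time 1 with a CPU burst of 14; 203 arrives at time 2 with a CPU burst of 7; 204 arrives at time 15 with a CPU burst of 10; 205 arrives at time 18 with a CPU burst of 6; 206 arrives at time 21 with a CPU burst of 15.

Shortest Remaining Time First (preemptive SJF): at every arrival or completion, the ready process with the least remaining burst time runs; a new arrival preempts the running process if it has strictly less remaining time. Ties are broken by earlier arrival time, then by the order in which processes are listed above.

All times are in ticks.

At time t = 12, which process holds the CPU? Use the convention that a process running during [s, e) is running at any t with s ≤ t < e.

203

Schedule: | 201 0-7 | 203 7-14 | 200 14-15 | 204 15-18 | 205 18-24 | 204 24-31 | 200 31-43 | 202 43-57 | 206 57-72 |
Completion: 200=43  201=7  202=57  203=14  204=31  205=24  206=72
Turnaround (C−A): 200=43  201=7  202=56  203=12  204=16  205=6  206=51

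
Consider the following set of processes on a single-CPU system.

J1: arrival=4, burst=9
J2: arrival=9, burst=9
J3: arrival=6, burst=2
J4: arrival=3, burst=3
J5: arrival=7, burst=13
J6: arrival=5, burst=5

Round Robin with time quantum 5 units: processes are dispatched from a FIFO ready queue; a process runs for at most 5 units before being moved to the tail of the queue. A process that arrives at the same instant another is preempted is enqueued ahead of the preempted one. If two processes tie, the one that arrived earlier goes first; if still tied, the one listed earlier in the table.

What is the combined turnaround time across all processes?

123

Timeline: | idle 0-3 | J4 3-6 | J1 6-11 | J6 11-16 | J3 16-18 | J5 18-23 | J2 23-28 | J1 28-32 | J5 32-37 | J2 37-41 | J5 41-44 |
Completion: J1=32  J2=41  J3=18  J4=6  J5=44  J6=16
Turnaround (C−A): J1=28  J2=32  J3=12  J4=3  J5=37  J6=11
Turnaround = completion − arrival: J1=28, J2=32, J3=12, J4=3, J5=37, J6=11
Total turnaround = 28 + 32 + 12 + 3 + 37 + 11 = 123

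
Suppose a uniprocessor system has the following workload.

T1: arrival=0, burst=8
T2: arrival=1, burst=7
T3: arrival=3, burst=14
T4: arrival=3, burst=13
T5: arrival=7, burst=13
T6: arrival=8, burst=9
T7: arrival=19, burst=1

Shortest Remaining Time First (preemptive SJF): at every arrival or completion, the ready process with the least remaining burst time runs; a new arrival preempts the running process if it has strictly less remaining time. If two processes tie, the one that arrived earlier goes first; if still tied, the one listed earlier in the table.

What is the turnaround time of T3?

Schedule: | T1 0-8 | T2 8-15 | T6 15-19 | T7 19-20 | T6 20-25 | T4 25-38 | T5 38-51 | T3 51-65 |
Completion: T1=8  T2=15  T3=65  T4=38  T5=51  T6=25  T7=20
Turnaround (C−A): T1=8  T2=14  T3=62  T4=35  T5=44  T6=17  T7=1
Turnaround(T3) = completion − arrival = 65 − 3 = 62

62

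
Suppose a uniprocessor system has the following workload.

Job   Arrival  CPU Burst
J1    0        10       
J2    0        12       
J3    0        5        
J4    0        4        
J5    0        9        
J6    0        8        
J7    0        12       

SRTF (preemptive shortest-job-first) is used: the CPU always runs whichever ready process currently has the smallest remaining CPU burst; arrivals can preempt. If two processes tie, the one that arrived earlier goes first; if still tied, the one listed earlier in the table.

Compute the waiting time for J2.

36

Gantt: | J4 0-4 | J3 4-9 | J6 9-17 | J5 17-26 | J1 26-36 | J2 36-48 | J7 48-60 |
Completion: J1=36  J2=48  J3=9  J4=4  J5=26  J6=17  J7=60
Turnaround (C−A): J1=36  J2=48  J3=9  J4=4  J5=26  J6=17  J7=60
Waiting(J2) = turnaround − burst = 48 − 12 = 36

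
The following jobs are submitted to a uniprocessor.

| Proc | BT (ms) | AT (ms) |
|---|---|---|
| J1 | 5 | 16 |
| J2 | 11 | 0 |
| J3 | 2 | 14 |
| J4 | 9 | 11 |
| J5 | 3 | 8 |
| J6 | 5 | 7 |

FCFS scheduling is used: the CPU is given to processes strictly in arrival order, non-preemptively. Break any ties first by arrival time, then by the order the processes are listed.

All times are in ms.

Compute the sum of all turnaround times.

83

Schedule: | J2 0-11 | J6 11-16 | J5 16-19 | J4 19-28 | J3 28-30 | J1 30-35 |
Completion: J1=35  J2=11  J3=30  J4=28  J5=19  J6=16
Turnaround (C−A): J1=19  J2=11  J3=16  J4=17  J5=11  J6=9
Turnaround = completion − arrival: J1=19, J2=11, J3=16, J4=17, J5=11, J6=9
Total turnaround = 19 + 11 + 16 + 17 + 11 + 9 = 83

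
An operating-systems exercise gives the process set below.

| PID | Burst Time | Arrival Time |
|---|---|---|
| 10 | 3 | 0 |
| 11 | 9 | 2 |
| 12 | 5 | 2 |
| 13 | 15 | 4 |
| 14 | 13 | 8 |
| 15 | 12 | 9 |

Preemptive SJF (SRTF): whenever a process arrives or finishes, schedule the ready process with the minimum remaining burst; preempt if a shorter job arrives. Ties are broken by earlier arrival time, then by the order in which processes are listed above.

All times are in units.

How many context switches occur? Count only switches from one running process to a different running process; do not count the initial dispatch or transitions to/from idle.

Schedule: | 10 0-3 | 12 3-8 | 11 8-17 | 15 17-29 | 14 29-42 | 13 42-57 |
Completion: 10=3  11=17  12=8  13=57  14=42  15=29
Turnaround (C−A): 10=3  11=15  12=6  13=53  14=34  15=20

5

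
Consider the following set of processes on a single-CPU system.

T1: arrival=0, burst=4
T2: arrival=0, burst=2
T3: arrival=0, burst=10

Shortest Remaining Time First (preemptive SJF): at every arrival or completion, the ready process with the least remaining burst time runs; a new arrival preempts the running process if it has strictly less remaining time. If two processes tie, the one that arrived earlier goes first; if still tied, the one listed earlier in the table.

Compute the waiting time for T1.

2

Timeline: | T2 0-2 | T1 2-6 | T3 6-16 |
Completion: T1=6  T2=2  T3=16
Waiting(T1) = turnaround − burst = 6 − 4 = 2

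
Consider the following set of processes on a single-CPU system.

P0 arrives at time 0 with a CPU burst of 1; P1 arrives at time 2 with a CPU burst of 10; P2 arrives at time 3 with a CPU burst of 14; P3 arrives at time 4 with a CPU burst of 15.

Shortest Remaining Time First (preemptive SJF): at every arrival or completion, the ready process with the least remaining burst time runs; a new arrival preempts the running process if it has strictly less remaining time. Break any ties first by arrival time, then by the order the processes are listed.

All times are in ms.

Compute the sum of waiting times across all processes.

Schedule: | P0 0-1 | idle 1-2 | P1 2-12 | P2 12-26 | P3 26-41 |
Completion: P0=1  P1=12  P2=26  P3=41
Turnaround (C−A): P0=1  P1=10  P2=23  P3=37
Waiting = turnaround − burst: P0=0, P1=0, P2=9, P3=22
Total waiting = 0 + 0 + 9 + 22 = 31

31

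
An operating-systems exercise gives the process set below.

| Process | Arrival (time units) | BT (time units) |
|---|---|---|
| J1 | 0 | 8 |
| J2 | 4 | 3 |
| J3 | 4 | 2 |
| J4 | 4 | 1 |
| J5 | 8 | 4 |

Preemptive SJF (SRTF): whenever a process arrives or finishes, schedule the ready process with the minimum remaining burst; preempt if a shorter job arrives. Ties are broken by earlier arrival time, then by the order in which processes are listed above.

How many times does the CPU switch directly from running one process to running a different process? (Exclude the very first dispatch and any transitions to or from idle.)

Schedule: | J1 0-4 | J4 4-5 | J3 5-7 | J2 7-10 | J1 10-14 | J5 14-18 |
Completion: J1=14  J2=10  J3=7  J4=5  J5=18

5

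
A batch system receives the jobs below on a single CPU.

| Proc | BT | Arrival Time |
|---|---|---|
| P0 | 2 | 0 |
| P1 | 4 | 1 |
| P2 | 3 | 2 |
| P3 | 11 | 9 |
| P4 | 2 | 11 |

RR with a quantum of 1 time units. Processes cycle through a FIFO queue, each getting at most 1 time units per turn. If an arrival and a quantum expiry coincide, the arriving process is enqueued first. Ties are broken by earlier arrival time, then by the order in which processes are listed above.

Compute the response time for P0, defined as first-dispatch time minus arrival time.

0

Timeline: | P0 0-1 | P1 1-2 | P0 2-3 | P2 3-4 | P1 4-5 | P2 5-6 | P1 6-7 | P2 7-8 | P1 8-9 | P3 9-11 | P4 11-12 | P3 12-13 | P4 13-14 | P3 14-22 |
Completion: P0=3  P1=9  P2=8  P3=22  P4=14
Turnaround (C−A): P0=3  P1=8  P2=6  P3=13  P4=3
Response(P0) = first start − arrival = 0 − 0 = 0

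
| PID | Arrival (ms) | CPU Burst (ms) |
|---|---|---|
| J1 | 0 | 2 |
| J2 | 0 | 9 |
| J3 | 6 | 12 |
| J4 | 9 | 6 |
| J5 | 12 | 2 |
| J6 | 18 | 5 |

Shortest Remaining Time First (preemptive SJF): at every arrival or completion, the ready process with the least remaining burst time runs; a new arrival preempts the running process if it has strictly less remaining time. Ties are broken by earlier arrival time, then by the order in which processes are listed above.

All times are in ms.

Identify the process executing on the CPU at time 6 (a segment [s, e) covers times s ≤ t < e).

Timeline: | J1 0-2 | J2 2-11 | J4 11-12 | J5 12-14 | J4 14-19 | J6 19-24 | J3 24-36 |
Completion: J1=2  J2=11  J3=36  J4=19  J5=14  J6=24

J2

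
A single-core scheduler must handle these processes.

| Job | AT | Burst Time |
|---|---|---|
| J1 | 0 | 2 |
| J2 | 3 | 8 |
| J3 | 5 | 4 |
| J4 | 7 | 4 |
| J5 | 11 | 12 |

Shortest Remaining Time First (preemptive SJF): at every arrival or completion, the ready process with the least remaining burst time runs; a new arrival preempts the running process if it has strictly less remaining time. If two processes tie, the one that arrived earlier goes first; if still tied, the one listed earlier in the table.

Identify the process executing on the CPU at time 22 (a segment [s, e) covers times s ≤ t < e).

J5

Gantt: | J1 0-2 | idle 2-3 | J2 3-5 | J3 5-9 | J4 9-13 | J2 13-19 | J5 19-31 |
Completion: J1=2  J2=19  J3=9  J4=13  J5=31
Turnaround (C−A): J1=2  J2=16  J3=4  J4=6  J5=20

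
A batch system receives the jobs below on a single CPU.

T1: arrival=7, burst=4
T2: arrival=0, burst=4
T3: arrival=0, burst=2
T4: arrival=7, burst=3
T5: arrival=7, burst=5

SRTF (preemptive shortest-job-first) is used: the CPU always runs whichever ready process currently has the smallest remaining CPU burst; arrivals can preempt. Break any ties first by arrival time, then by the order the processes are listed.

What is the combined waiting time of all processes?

12

Timeline: | T3 0-2 | T2 2-6 | idle 6-7 | T4 7-10 | T1 10-14 | T5 14-19 |
Completion: T1=14  T2=6  T3=2  T4=10  T5=19
Waiting = turnaround − burst: T1=3, T2=2, T3=0, T4=0, T5=7
Total waiting = 3 + 2 + 0 + 0 + 7 = 12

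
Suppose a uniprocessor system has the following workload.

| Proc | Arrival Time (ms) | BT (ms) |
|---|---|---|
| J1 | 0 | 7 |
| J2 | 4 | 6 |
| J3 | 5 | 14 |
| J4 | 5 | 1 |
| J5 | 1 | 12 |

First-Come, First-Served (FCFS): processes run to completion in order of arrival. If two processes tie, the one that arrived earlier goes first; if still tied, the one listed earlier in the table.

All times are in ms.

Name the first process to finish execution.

Gantt: | J1 0-7 | J5 7-19 | J2 19-25 | J3 25-39 | J4 39-40 |
Completion: J1=7  J2=25  J3=39  J4=40  J5=19
Turnaround (C−A): J1=7  J2=21  J3=34  J4=35  J5=18
Finish order: J1 → J5 → J2 → J3 → J4

J1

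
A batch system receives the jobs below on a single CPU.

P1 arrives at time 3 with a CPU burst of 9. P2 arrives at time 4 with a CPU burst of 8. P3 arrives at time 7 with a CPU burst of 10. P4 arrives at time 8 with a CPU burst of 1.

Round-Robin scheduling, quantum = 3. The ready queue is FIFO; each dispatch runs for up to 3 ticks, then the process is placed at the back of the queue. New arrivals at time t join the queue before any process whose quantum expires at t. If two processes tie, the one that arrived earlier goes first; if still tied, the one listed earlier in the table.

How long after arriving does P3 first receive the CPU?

5

Schedule: | idle 0-3 | P1 3-6 | P2 6-9 | P1 9-12 | P3 12-15 | P4 15-16 | P2 16-19 | P1 19-22 | P3 22-25 | P2 25-27 | P3 27-31 |
Completion: P1=22  P2=27  P3=31  P4=16
Response(P3) = first start − arrival = 12 − 7 = 5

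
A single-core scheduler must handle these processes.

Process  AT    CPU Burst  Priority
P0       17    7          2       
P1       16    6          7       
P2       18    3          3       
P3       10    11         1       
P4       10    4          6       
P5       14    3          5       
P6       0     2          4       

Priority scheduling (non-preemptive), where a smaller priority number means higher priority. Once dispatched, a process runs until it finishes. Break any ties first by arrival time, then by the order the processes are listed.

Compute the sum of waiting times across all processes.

Schedule: | P6 0-2 | idle 2-10 | P3 10-21 | P0 21-28 | P2 28-31 | P5 31-34 | P4 34-38 | P1 38-44 |
Completion: P0=28  P1=44  P2=31  P3=21  P4=38  P5=34  P6=2
Turnaround (C−A): P0=11  P1=28  P2=13  P3=11  P4=28  P5=20  P6=2
Waiting = turnaround − burst: P0=4, P1=22, P2=10, P3=0, P4=24, P5=17, P6=0
Total waiting = 4 + 22 + 10 + 0 + 24 + 17 + 0 = 77

77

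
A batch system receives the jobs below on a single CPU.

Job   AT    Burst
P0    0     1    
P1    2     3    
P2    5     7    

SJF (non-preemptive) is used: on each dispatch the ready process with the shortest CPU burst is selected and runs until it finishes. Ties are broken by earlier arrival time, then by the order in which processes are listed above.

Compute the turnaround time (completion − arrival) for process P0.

Gantt: | P0 0-1 | idle 1-2 | P1 2-5 | P2 5-12 |
Completion: P0=1  P1=5  P2=12
Turnaround(P0) = completion − arrival = 1 − 0 = 1

1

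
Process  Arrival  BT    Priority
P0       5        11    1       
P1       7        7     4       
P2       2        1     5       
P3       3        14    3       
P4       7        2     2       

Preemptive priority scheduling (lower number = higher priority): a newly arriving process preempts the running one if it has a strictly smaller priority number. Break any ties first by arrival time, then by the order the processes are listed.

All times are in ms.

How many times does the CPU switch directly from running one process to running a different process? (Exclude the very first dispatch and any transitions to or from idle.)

Gantt: | idle 0-2 | P2 2-3 | P3 3-5 | P0 5-16 | P4 16-18 | P3 18-30 | P1 30-37 |
Completion: P0=16  P1=37  P2=3  P3=30  P4=18

5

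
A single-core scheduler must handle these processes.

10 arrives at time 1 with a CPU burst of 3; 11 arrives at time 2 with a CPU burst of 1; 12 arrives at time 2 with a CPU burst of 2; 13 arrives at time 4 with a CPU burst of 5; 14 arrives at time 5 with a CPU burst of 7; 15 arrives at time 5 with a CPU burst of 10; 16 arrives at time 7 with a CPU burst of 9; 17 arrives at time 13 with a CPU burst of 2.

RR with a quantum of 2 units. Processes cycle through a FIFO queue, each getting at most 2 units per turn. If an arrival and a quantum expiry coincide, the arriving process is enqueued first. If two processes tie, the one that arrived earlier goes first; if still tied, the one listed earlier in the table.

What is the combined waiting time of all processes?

Schedule: | idle 0-1 | 10 1-3 | 11 3-4 | 12 4-6 | 10 6-7 | 13 7-9 | 14 9-11 | 15 11-13 | 16 13-15 | 13 15-17 | 14 17-19 | 17 19-21 | 15 21-23 | 16 23-25 | 13 25-26 | 14 26-28 | 15 28-30 | 16 30-32 | 14 32-33 | 15 33-35 | 16 35-37 | 15 37-39 | 16 39-40 |
Completion: 10=7  11=4  12=6  13=26  14=33  15=39  16=40  17=21
Turnaround (C−A): 10=6  11=2  12=4  13=22  14=28  15=34  16=33  17=8
Waiting = turnaround − burst: 10=3, 11=1, 12=2, 13=17, 14=21, 15=24, 16=24, 17=6
Total waiting = 3 + 1 + 2 + 17 + 21 + 24 + 24 + 6 = 98

98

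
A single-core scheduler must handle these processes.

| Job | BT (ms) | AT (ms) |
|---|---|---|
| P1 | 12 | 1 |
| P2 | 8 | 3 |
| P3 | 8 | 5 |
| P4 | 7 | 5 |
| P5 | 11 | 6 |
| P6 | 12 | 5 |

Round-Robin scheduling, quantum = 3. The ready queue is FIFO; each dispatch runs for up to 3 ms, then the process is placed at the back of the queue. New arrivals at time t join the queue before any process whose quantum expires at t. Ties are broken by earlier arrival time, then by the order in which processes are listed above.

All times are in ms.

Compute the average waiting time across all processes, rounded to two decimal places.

Timeline: | idle 0-1 | P1 1-4 | P2 4-7 | P1 7-10 | P3 10-13 | P4 13-16 | P6 16-19 | P5 19-22 | P2 22-25 | P1 25-28 | P3 28-31 | P4 31-34 | P6 34-37 | P5 37-40 | P2 40-42 | P1 42-45 | P3 45-47 | P4 47-48 | P6 48-51 | P5 51-54 | P6 54-57 | P5 57-59 |
Completion: P1=45  P2=42  P3=47  P4=48  P5=59  P6=57
Turnaround (C−A): P1=44  P2=39  P3=42  P4=43  P5=53  P6=52
Waiting times: P1=32, P2=31, P3=34, P4=36, P5=42, P6=40
Average waiting = (32+31+34+36+42+40) / 6 = 215/6 = 35.83

35.83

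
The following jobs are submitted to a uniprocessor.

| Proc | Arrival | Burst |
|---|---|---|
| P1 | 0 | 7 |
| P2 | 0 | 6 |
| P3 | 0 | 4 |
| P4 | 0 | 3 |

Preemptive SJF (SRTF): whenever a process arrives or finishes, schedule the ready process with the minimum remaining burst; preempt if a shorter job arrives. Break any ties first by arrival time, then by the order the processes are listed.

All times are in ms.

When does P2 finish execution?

13

Gantt: | P4 0-3 | P3 3-7 | P2 7-13 | P1 13-20 |
Completion: P1=20  P2=13  P3=7  P4=3
Turnaround (C−A): P1=20  P2=13  P3=7  P4=3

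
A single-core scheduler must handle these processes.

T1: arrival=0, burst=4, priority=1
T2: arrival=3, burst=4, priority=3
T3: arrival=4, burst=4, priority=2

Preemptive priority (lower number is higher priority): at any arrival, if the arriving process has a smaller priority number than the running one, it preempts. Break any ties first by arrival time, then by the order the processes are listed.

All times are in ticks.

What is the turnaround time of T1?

Schedule: | T1 0-4 | T3 4-8 | T2 8-12 |
Completion: T1=4  T2=12  T3=8
Turnaround (C−A): T1=4  T2=9  T3=4
Turnaround(T1) = completion − arrival = 4 − 0 = 4

4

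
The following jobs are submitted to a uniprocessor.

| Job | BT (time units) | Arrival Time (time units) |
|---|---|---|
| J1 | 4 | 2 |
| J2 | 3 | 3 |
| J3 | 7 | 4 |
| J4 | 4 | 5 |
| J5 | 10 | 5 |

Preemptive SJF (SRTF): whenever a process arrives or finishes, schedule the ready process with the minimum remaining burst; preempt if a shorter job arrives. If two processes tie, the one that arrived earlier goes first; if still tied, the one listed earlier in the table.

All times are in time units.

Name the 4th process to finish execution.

Timeline: | idle 0-2 | J1 2-6 | J2 6-9 | J4 9-13 | J3 13-20 | J5 20-30 |
Completion: J1=6  J2=9  J3=20  J4=13  J5=30
Finish order: J1 → J2 → J4 → J3 → J5

J3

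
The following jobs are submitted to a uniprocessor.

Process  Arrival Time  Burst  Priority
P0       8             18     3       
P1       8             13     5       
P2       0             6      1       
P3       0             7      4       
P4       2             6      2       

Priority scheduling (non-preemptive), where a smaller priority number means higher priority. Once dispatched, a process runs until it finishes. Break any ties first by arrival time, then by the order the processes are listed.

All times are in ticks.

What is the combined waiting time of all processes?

Timeline: | P2 0-6 | P4 6-12 | P0 12-30 | P3 30-37 | P1 37-50 |
Completion: P0=30  P1=50  P2=6  P3=37  P4=12
Waiting = turnaround − burst: P0=4, P1=29, P2=0, P3=30, P4=4
Total waiting = 4 + 29 + 0 + 30 + 4 = 67

67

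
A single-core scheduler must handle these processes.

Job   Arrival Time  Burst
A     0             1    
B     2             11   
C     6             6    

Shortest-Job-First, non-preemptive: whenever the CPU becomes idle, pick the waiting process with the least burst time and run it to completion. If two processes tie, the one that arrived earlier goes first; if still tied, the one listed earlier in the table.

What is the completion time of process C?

19

Schedule: | A 0-1 | idle 1-2 | B 2-13 | C 13-19 |
Completion: A=1  B=13  C=19
Turnaround (C−A): A=1  B=11  C=13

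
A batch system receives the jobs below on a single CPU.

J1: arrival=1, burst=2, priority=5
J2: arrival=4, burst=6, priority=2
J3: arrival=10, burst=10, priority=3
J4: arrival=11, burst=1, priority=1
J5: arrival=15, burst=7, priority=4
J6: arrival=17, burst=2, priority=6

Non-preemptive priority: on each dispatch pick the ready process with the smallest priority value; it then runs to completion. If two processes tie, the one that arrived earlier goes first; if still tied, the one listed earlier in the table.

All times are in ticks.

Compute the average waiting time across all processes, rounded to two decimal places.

4.33

Schedule: | idle 0-1 | J1 1-3 | idle 3-4 | J2 4-10 | J3 10-20 | J4 20-21 | J5 21-28 | J6 28-30 |
Completion: J1=3  J2=10  J3=20  J4=21  J5=28  J6=30
Turnaround (C−A): J1=2  J2=6  J3=10  J4=10  J5=13  J6=13
Waiting times: J1=0, J2=0, J3=0, J4=9, J5=6, J6=11
Average waiting = (0+0+0+9+6+11) / 6 = 26/6 = 4.33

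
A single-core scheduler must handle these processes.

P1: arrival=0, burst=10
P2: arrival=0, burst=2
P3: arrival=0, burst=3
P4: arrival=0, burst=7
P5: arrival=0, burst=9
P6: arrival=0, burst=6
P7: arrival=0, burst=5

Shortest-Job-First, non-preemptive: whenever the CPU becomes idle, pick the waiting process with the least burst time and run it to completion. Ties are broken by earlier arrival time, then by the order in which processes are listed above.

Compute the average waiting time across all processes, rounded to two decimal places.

Gantt: | P2 0-2 | P3 2-5 | P7 5-10 | P6 10-16 | P4 16-23 | P5 23-32 | P1 32-42 |
Completion: P1=42  P2=2  P3=5  P4=23  P5=32  P6=16  P7=10
Waiting times: P1=32, P2=0, P3=2, P4=16, P5=23, P6=10, P7=5
Average waiting = (32+0+2+16+23+10+5) / 7 = 88/7 = 12.57

12.57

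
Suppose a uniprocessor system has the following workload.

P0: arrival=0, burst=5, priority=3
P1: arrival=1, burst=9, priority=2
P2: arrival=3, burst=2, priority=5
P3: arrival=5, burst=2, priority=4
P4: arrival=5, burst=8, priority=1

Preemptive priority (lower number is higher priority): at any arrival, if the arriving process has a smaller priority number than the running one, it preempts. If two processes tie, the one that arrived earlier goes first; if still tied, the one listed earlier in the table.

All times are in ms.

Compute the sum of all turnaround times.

89

Schedule: | P0 0-1 | P1 1-5 | P4 5-13 | P1 13-18 | P0 18-22 | P3 22-24 | P2 24-26 |
Completion: P0=22  P1=18  P2=26  P3=24  P4=13
Turnaround (C−A): P0=22  P1=17  P2=23  P3=19  P4=8
Turnaround = completion − arrival: P0=22, P1=17, P2=23, P3=19, P4=8
Total turnaround = 22 + 17 + 23 + 19 + 8 = 89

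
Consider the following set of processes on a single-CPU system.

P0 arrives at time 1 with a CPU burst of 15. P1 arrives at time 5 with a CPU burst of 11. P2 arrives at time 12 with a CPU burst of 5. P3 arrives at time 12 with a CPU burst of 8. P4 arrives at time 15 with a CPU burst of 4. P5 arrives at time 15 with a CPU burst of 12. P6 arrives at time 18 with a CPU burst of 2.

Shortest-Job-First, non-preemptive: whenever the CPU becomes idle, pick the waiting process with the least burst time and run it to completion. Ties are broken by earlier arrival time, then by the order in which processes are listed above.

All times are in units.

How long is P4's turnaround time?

5

Schedule: | idle 0-1 | P0 1-16 | P4 16-20 | P6 20-22 | P2 22-27 | P3 27-35 | P1 35-46 | P5 46-58 |
Completion: P0=16  P1=46  P2=27  P3=35  P4=20  P5=58  P6=22
Turnaround (C−A): P0=15  P1=41  P2=15  P3=23  P4=5  P5=43  P6=4
Turnaround(P4) = completion − arrival = 20 − 15 = 5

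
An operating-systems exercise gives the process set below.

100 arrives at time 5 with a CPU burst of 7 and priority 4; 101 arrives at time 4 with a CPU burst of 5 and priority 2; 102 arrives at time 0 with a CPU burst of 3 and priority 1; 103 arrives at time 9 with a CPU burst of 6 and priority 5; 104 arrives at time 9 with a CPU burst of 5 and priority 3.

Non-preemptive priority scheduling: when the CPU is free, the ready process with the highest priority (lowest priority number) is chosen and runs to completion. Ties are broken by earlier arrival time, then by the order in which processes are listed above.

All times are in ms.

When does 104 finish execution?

14

Timeline: | 102 0-3 | idle 3-4 | 101 4-9 | 104 9-14 | 100 14-21 | 103 21-27 |
Completion: 100=21  101=9  102=3  103=27  104=14
Turnaround (C−A): 100=16  101=5  102=3  103=18  104=5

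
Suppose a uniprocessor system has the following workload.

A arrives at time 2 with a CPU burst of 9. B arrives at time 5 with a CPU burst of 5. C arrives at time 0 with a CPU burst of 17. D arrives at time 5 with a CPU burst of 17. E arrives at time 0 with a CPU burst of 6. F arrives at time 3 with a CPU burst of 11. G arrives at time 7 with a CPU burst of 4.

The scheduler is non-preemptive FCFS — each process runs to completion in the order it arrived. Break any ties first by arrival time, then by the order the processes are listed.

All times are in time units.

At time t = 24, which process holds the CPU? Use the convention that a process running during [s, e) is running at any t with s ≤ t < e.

Schedule: | C 0-17 | E 17-23 | A 23-32 | F 32-43 | B 43-48 | D 48-65 | G 65-69 |
Completion: A=32  B=48  C=17  D=65  E=23  F=43  G=69

A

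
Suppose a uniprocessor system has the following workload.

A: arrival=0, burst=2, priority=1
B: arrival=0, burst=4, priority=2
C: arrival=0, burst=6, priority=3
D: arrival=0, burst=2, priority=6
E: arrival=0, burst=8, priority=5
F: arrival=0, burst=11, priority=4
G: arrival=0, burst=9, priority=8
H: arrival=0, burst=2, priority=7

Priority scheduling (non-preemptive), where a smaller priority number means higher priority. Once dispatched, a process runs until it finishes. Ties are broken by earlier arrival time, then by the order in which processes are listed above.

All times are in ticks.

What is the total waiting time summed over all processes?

Timeline: | A 0-2 | B 2-6 | C 6-12 | F 12-23 | E 23-31 | D 31-33 | H 33-35 | G 35-44 |
Completion: A=2  B=6  C=12  D=33  E=31  F=23  G=44  H=35
Waiting = turnaround − burst: A=0, B=2, C=6, D=31, E=23, F=12, G=35, H=33
Total waiting = 0 + 2 + 6 + 31 + 23 + 12 + 35 + 33 = 142

142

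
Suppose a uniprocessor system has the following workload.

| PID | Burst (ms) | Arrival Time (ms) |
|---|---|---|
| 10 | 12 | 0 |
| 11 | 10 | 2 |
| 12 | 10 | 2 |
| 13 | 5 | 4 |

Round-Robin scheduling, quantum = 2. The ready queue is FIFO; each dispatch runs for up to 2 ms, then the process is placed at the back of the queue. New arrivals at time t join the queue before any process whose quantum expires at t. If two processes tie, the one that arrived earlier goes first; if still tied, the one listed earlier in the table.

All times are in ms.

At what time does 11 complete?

Gantt: | 10 0-2 | 11 2-4 | 12 4-6 | 10 6-8 | 13 8-10 | 11 10-12 | 12 12-14 | 10 14-16 | 13 16-18 | 11 18-20 | 12 20-22 | 10 22-24 | 13 24-25 | 11 25-27 | 12 27-29 | 10 29-31 | 11 31-33 | 12 33-35 | 10 35-37 |
Completion: 10=37  11=33  12=35  13=25

33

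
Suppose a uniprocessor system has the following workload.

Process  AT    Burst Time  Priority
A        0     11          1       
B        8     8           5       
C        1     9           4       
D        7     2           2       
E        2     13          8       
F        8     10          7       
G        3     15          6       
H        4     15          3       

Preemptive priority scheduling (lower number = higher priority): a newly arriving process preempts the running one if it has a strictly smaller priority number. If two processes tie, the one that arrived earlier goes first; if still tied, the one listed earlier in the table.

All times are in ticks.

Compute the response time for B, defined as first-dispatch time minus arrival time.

29

Schedule: | A 0-11 | D 11-13 | H 13-28 | C 28-37 | B 37-45 | G 45-60 | F 60-70 | E 70-83 |
Completion: A=11  B=45  C=37  D=13  E=83  F=70  G=60  H=28
Turnaround (C−A): A=11  B=37  C=36  D=6  E=81  F=62  G=57  H=24
Response(B) = first start − arrival = 37 − 8 = 29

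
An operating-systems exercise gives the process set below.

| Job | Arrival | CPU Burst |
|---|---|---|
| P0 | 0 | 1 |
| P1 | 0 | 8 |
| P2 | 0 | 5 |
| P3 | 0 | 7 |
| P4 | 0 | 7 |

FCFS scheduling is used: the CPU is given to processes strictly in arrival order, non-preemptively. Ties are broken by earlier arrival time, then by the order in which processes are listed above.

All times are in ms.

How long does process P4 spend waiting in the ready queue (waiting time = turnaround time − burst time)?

21

Schedule: | P0 0-1 | P1 1-9 | P2 9-14 | P3 14-21 | P4 21-28 |
Completion: P0=1  P1=9  P2=14  P3=21  P4=28
Turnaround (C−A): P0=1  P1=9  P2=14  P3=21  P4=28
Waiting(P4) = turnaround − burst = 28 − 7 = 21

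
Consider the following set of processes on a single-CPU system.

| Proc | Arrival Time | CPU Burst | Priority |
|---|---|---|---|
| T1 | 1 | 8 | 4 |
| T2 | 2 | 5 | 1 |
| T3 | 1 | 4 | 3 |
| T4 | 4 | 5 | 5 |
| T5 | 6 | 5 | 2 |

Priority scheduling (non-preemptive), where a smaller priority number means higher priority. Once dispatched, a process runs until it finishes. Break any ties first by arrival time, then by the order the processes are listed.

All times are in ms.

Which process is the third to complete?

T5

Gantt: | idle 0-1 | T3 1-5 | T2 5-10 | T5 10-15 | T1 15-23 | T4 23-28 |
Completion: T1=23  T2=10  T3=5  T4=28  T5=15
Turnaround (C−A): T1=22  T2=8  T3=4  T4=24  T5=9
Finish order: T3 → T2 → T5 → T1 → T4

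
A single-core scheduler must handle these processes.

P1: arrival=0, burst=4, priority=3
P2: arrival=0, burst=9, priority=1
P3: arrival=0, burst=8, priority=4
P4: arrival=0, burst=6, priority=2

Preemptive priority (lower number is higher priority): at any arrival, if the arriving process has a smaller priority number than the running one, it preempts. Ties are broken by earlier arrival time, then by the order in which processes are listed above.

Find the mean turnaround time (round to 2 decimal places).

17.50

Schedule: | P2 0-9 | P4 9-15 | P1 15-19 | P3 19-27 |
Completion: P1=19  P2=9  P3=27  P4=15
Turnaround times: P1=19, P2=9, P3=27, P4=15
Average turnaround = (19+9+27+15) / 4 = 70/4 = 17.50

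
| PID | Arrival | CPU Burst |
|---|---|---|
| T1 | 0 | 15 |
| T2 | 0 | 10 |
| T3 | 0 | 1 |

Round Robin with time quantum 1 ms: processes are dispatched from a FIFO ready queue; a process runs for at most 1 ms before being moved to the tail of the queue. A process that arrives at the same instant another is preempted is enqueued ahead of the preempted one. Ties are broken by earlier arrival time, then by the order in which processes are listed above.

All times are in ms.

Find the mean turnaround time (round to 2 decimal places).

16.67

Timeline: | T1 0-1 | T2 1-2 | T3 2-3 | T1 3-4 | T2 4-5 | T1 5-6 | T2 6-7 | T1 7-8 | T2 8-9 | T1 9-10 | T2 10-11 | T1 11-12 | T2 12-13 | T1 13-14 | T2 14-15 | T1 15-16 | T2 16-17 | T1 17-18 | T2 18-19 | T1 19-20 | T2 20-21 | T1 21-26 |
Completion: T1=26  T2=21  T3=3
Turnaround (C−A): T1=26  T2=21  T3=3
Turnaround times: T1=26, T2=21, T3=3
Average turnaround = (26+21+3) / 3 = 50/3 = 16.67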